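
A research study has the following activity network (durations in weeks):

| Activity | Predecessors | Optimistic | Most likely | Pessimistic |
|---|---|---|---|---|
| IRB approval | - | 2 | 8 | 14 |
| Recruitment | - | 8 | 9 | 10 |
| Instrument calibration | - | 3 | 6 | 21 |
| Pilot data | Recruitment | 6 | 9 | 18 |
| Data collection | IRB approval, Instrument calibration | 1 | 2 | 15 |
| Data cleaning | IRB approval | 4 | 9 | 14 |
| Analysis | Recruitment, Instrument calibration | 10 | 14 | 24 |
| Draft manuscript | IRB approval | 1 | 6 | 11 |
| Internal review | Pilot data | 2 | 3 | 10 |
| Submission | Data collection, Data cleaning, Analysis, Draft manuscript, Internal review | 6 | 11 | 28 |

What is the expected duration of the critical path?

te_IRB approval = (2 + 4·8 + 14)/6 = 48/6 = 8
te_Recruitment = (8 + 4·9 + 10)/6 = 54/6 = 9
te_Instrument calibration = (3 + 4·6 + 21)/6 = 48/6 = 8
te_Pilot data = (6 + 4·9 + 18)/6 = 60/6 = 10
te_Data collection = (1 + 4·2 + 15)/6 = 24/6 = 4
te_Data cleaning = (4 + 4·9 + 14)/6 = 54/6 = 9
te_Analysis = (10 + 4·14 + 24)/6 = 90/6 = 15
te_Draft manuscript = (1 + 4·6 + 11)/6 = 36/6 = 6
te_Internal review = (2 + 4·3 + 10)/6 = 24/6 = 4
te_Submission = (6 + 4·11 + 28)/6 = 78/6 = 13

Forward pass:
ES_IRB approval = 0; EF_IRB approval = 8
ES_Recruitment = 0; EF_Recruitment = 9
ES_Instrument calibration = 0; EF_Instrument calibration = 8
ES_Pilot data = 9; EF_Pilot data = 9+10 = 19
ES_Data collection = max(EF_IRB approval=8, EF_Instrument calibration=8) = 8; EF_Data collection = 8+4 = 12
ES_Data cleaning = 8; EF_Data cleaning = 8+9 = 17
ES_Analysis = max(EF_Recruitment=9, EF_Instrument calibration=8) = 9; EF_Analysis = 9+15 = 24
ES_Draft manuscript = 8; EF_Draft manuscript = 8+6 = 14
ES_Internal review = 19; EF_Internal review = 19+4 = 23
ES_Submission = max(EF_Data collection=12, EF_Data cleaning=17, EF_Analysis=24, EF_Draft manuscript=14, EF_Internal review=23) = 24; EF_Submission = 24+13 = 37
Expected project duration μ = 37 weeks. Critical path: Recruitment → Analysis → Submission.

37 weeks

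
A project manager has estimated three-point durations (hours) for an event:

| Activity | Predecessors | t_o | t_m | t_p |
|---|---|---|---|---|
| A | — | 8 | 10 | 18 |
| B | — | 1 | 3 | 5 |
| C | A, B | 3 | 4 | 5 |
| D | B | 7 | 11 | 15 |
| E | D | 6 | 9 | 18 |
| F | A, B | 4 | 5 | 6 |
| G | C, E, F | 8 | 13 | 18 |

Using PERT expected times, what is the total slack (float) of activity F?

8 hours

te_A = (8 + 4·10 + 18)/6 = 66/6 = 11
te_B = (1 + 4·3 + 5)/6 = 18/6 = 3
te_C = (3 + 4·4 + 5)/6 = 24/6 = 4
te_D = (7 + 4·11 + 15)/6 = 66/6 = 11
te_E = (6 + 4·9 + 18)/6 = 60/6 = 10
te_F = (4 + 4·5 + 6)/6 = 30/6 = 5
te_G = (8 + 4·13 + 18)/6 = 78/6 = 13

Forward pass:
ES_A = 0; EF_A = 11
ES_B = 0; EF_B = 3
ES_C = max(EF_A=11, EF_B=3) = 11; EF_C = 11+4 = 15
ES_D = 3; EF_D = 3+11 = 14
ES_E = 14; EF_E = 14+10 = 24
ES_F = max(EF_A=11, EF_B=3) = 11; EF_F = 11+5 = 16
ES_G = max(EF_C=15, EF_E=24, EF_F=16) = 24; EF_G = 24+13 = 37
Expected project duration μ = 37 hours. Critical path: B → D → E → G.

Backward pass:
LF_G = 37; LS_G = 37−13 = 24
LF_F = LS_G = 24; LS_F = 24−5 = 19
LF_E = LS_G = 24; LS_E = 24−10 = 14
LF_D = LS_E = 14; LS_D = 14−11 = 3
LF_C = LS_G = 24; LS_C = 24−4 = 20
LF_B = min(LS_C=20, LS_D=3, LS_F=19) = 3; LS_B = 3−3 = 0
LF_A = min(LS_C=20, LS_F=19) = 19; LS_A = 19−11 = 8
Slack_F = LS_F − ES_F = 19 − 11 = 8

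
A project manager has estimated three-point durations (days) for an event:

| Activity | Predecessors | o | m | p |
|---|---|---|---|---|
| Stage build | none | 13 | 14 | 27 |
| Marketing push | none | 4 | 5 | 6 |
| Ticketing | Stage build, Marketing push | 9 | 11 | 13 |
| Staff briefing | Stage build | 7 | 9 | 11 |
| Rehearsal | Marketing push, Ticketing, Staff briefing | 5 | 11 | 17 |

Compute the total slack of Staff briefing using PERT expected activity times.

te_Stage build = (13 + 4·14 + 27)/6 = 96/6 = 16
te_Marketing push = (4 + 4·5 + 6)/6 = 30/6 = 5
te_Ticketing = (9 + 4·11 + 13)/6 = 66/6 = 11
te_Staff briefing = (7 + 4·9 + 11)/6 = 54/6 = 9
te_Rehearsal = (5 + 4·11 + 17)/6 = 66/6 = 11

Forward pass:
ES_Stage build = 0; EF_Stage build = 16
ES_Marketing push = 0; EF_Marketing push = 5
ES_Ticketing = max(EF_Stage build=16, EF_Marketing push=5) = 16; EF_Ticketing = 16+11 = 27
ES_Staff briefing = 16; EF_Staff briefing = 16+9 = 25
ES_Rehearsal = max(EF_Marketing push=5, EF_Ticketing=27, EF_Staff briefing=25) = 27; EF_Rehearsal = 27+11 = 38
Expected project duration μ = 38 days. Critical path: Stage build → Ticketing → Rehearsal.

Backward pass:
LF_Rehearsal = 38; LS_Rehearsal = 38−11 = 27
LF_Staff briefing = LS_Rehearsal = 27; LS_Staff briefing = 27−9 = 18
LF_Ticketing = LS_Rehearsal = 27; LS_Ticketing = 27−11 = 16
LF_Marketing push = min(LS_Ticketing=16, LS_Rehearsal=27) = 16; LS_Marketing push = 16−5 = 11
LF_Stage build = min(LS_Ticketing=16, LS_Staff briefing=18) = 16; LS_Stage build = 16−16 = 0
Slack_Staff briefing = LS_Staff briefing − ES_Staff briefing = 18 − 16 = 2

2 days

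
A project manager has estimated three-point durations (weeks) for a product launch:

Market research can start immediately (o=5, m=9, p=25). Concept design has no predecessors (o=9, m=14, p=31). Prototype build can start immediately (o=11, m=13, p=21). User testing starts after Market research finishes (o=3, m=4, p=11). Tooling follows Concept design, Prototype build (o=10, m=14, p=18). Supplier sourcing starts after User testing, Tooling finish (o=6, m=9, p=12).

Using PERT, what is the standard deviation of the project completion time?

te_Market research = (5 + 4·9 + 25)/6 = 66/6 = 11; σ²_Market research = ((25−5)/6)² = 11.111
te_Concept design = (9 + 4·14 + 31)/6 = 96/6 = 16; σ²_Concept design = ((31−9)/6)² = 13.444
te_Prototype build = (11 + 4·13 + 21)/6 = 84/6 = 14; σ²_Prototype build = ((21−11)/6)² = 2.778
te_User testing = (3 + 4·4 + 11)/6 = 30/6 = 5; σ²_User testing = ((11−3)/6)² = 1.778
te_Tooling = (10 + 4·14 + 18)/6 = 84/6 = 14; σ²_Tooling = ((18−10)/6)² = 1.778
te_Supplier sourcing = (6 + 4·9 + 12)/6 = 54/6 = 9; σ²_Supplier sourcing = ((12−6)/6)² = 1.000

Forward pass:
ES_Market research = 0; EF_Market research = 11
ES_Concept design = 0; EF_Concept design = 16
ES_Prototype build = 0; EF_Prototype build = 14
ES_User testing = 11; EF_User testing = 11+5 = 16
ES_Tooling = max(EF_Concept design=16, EF_Prototype build=14) = 16; EF_Tooling = 16+14 = 30
ES_Supplier sourcing = max(EF_User testing=16, EF_Tooling=30) = 30; EF_Supplier sourcing = 30+9 = 39
Expected project duration μ = 39 weeks. Critical path: Concept design → Tooling → Supplier sourcing.

Variance along critical path = 13.444 + 1.778 + 1.000 = 16.222
σ = √16.222 = 4.028 weeks

4.03 weeks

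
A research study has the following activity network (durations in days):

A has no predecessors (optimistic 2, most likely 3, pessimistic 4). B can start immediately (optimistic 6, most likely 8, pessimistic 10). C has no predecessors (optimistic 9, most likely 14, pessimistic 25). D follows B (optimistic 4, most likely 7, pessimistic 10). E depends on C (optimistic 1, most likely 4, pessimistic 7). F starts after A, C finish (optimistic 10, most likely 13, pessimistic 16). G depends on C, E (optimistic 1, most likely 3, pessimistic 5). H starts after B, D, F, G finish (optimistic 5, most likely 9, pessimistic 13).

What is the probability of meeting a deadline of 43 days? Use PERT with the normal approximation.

te_A = (2 + 4·3 + 4)/6 = 18/6 = 3; σ²_A = ((4−2)/6)² = 0.111
te_B = (6 + 4·8 + 10)/6 = 48/6 = 8; σ²_B = ((10−6)/6)² = 0.444
te_C = (9 + 4·14 + 25)/6 = 90/6 = 15; σ²_C = ((25−9)/6)² = 7.111
te_D = (4 + 4·7 + 10)/6 = 42/6 = 7; σ²_D = ((10−4)/6)² = 1.000
te_E = (1 + 4·4 + 7)/6 = 24/6 = 4; σ²_E = ((7−1)/6)² = 1.000
te_F = (10 + 4·13 + 16)/6 = 78/6 = 13; σ²_F = ((16−10)/6)² = 1.000
te_G = (1 + 4·3 + 5)/6 = 18/6 = 3; σ²_G = ((5−1)/6)² = 0.444
te_H = (5 + 4·9 + 13)/6 = 54/6 = 9; σ²_H = ((13−5)/6)² = 1.778

Forward pass:
ES_A = 0; EF_A = 3
ES_B = 0; EF_B = 8
ES_C = 0; EF_C = 15
ES_D = 8; EF_D = 8+7 = 15
ES_E = 15; EF_E = 15+4 = 19
ES_F = max(EF_A=3, EF_C=15) = 15; EF_F = 15+13 = 28
ES_G = max(EF_C=15, EF_E=19) = 19; EF_G = 19+3 = 22
ES_H = max(EF_B=8, EF_D=15, EF_F=28, EF_G=22) = 28; EF_H = 28+9 = 37
Expected project duration μ = 37 days. Critical path: C → F → H.

Variance along critical path = 7.111 + 1.000 + 1.778 = 9.889; σ = √9.889 = 3.145 days.
Z = (43 − 37) / 3.145 = 1.908
P(T ≤ 43) = Φ(1.908) ≈ 0.972

0.972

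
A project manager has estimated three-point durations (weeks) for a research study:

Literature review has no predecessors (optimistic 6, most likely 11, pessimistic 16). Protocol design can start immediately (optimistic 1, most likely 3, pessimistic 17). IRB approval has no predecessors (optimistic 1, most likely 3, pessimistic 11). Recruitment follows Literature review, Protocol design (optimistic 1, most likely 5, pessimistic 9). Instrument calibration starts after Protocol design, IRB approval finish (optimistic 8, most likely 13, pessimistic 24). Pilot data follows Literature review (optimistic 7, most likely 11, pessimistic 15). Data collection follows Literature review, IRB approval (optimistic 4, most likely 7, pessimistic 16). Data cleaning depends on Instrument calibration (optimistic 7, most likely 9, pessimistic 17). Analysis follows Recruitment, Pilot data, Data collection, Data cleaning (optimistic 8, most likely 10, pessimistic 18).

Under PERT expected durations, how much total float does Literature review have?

te_Literature review = (6 + 4·11 + 16)/6 = 66/6 = 11
te_Protocol design = (1 + 4·3 + 17)/6 = 30/6 = 5
te_IRB approval = (1 + 4·3 + 11)/6 = 24/6 = 4
te_Recruitment = (1 + 4·5 + 9)/6 = 30/6 = 5
te_Instrument calibration = (8 + 4·13 + 24)/6 = 84/6 = 14
te_Pilot data = (7 + 4·11 + 15)/6 = 66/6 = 11
te_Data collection = (4 + 4·7 + 16)/6 = 48/6 = 8
te_Data cleaning = (7 + 4·9 + 17)/6 = 60/6 = 10
te_Analysis = (8 + 4·10 + 18)/6 = 66/6 = 11

Forward pass:
ES_Literature review = 0; EF_Literature review = 11
ES_Protocol design = 0; EF_Protocol design = 5
ES_IRB approval = 0; EF_IRB approval = 4
ES_Recruitment = max(EF_Literature review=11, EF_Protocol design=5) = 11; EF_Recruitment = 11+5 = 16
ES_Instrument calibration = max(EF_Protocol design=5, EF_IRB approval=4) = 5; EF_Instrument calibration = 5+14 = 19
ES_Pilot data = 11; EF_Pilot data = 11+11 = 22
ES_Data collection = max(EF_Literature review=11, EF_IRB approval=4) = 11; EF_Data collection = 11+8 = 19
ES_Data cleaning = 19; EF_Data cleaning = 19+10 = 29
ES_Analysis = max(EF_Recruitment=16, EF_Pilot data=22, EF_Data collection=19, EF_Data cleaning=29) = 29; EF_Analysis = 29+11 = 40
Expected project duration μ = 40 weeks. Critical path: Protocol design → Instrument calibration → Data cleaning → Analysis.

Backward pass:
LF_Analysis = 40; LS_Analysis = 40−11 = 29
LF_Data cleaning = LS_Analysis = 29; LS_Data cleaning = 29−10 = 19
LF_Data collection = LS_Analysis = 29; LS_Data collection = 29−8 = 21
LF_Pilot data = LS_Analysis = 29; LS_Pilot data = 29−11 = 18
LF_Instrument calibration = LS_Data cleaning = 19; LS_Instrument calibration = 19−14 = 5
LF_Recruitment = LS_Analysis = 29; LS_Recruitment = 29−5 = 24
LF_IRB approval = min(LS_Instrument calibration=5, LS_Data collection=21) = 5; LS_IRB approval = 5−4 = 1
LF_Protocol design = min(LS_Recruitment=24, LS_Instrument calibration=5) = 5; LS_Protocol design = 5−5 = 0
LF_Literature review = min(LS_Recruitment=24, LS_Pilot data=18, LS_Data collection=21) = 18; LS_Literature review = 18−11 = 7
Slack_Literature review = LS_Literature review − ES_Literature review = 7 − 0 = 7

7 weeks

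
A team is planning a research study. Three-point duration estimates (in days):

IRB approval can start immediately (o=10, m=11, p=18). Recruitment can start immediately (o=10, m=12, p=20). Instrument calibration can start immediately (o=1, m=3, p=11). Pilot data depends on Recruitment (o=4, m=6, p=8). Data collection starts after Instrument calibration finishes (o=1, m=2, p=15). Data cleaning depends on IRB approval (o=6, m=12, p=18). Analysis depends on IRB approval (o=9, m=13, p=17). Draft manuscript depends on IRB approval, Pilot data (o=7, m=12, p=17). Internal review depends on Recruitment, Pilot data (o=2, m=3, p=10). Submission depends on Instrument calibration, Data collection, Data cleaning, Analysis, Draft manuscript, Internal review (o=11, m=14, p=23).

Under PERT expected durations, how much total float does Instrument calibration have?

te_IRB approval = (10 + 4·11 + 18)/6 = 72/6 = 12
te_Recruitment = (10 + 4·12 + 20)/6 = 78/6 = 13
te_Instrument calibration = (1 + 4·3 + 11)/6 = 24/6 = 4
te_Pilot data = (4 + 4·6 + 8)/6 = 36/6 = 6
te_Data collection = (1 + 4·2 + 15)/6 = 24/6 = 4
te_Data cleaning = (6 + 4·12 + 18)/6 = 72/6 = 12
te_Analysis = (9 + 4·13 + 17)/6 = 78/6 = 13
te_Draft manuscript = (7 + 4·12 + 17)/6 = 72/6 = 12
te_Internal review = (2 + 4·3 + 10)/6 = 24/6 = 4
te_Submission = (11 + 4·14 + 23)/6 = 90/6 = 15

Forward pass:
ES_IRB approval = 0; EF_IRB approval = 12
ES_Recruitment = 0; EF_Recruitment = 13
ES_Instrument calibration = 0; EF_Instrument calibration = 4
ES_Pilot data = 13; EF_Pilot data = 13+6 = 19
ES_Data collection = 4; EF_Data collection = 4+4 = 8
ES_Data cleaning = 12; EF_Data cleaning = 12+12 = 24
ES_Analysis = 12; EF_Analysis = 12+13 = 25
ES_Draft manuscript = max(EF_IRB approval=12, EF_Pilot data=19) = 19; EF_Draft manuscript = 19+12 = 31
ES_Internal review = max(EF_Recruitment=13, EF_Pilot data=19) = 19; EF_Internal review = 19+4 = 23
ES_Submission = max(EF_Instrument calibration=4, EF_Data collection=8, EF_Data cleaning=24, EF_Analysis=25, EF_Draft manuscript=31, EF_Internal review=23) = 31; EF_Submission = 31+15 = 46
Expected project duration μ = 46 days. Critical path: Recruitment → Pilot data → Draft manuscript → Submission.

Backward pass:
LF_Submission = 46; LS_Submission = 46−15 = 31
LF_Internal review = LS_Submission = 31; LS_Internal review = 31−4 = 27
LF_Draft manuscript = LS_Submission = 31; LS_Draft manuscript = 31−12 = 19
LF_Analysis = LS_Submission = 31; LS_Analysis = 31−13 = 18
LF_Data cleaning = LS_Submission = 31; LS_Data cleaning = 31−12 = 19
LF_Data collection = LS_Submission = 31; LS_Data collection = 31−4 = 27
LF_Pilot data = min(LS_Draft manuscript=19, LS_Internal review=27) = 19; LS_Pilot data = 19−6 = 13
LF_Instrument calibration = min(LS_Data collection=27, LS_Submission=31) = 27; LS_Instrument calibration = 27−4 = 23
LF_Recruitment = min(LS_Pilot data=13, LS_Internal review=27) = 13; LS_Recruitment = 13−13 = 0
LF_IRB approval = min(LS_Data cleaning=19, LS_Analysis=18, LS_Draft manuscript=19) = 18; LS_IRB approval = 18−12 = 6
Slack_Instrument calibration = LS_Instrument calibration − ES_Instrument calibration = 23 − 0 = 23

23 days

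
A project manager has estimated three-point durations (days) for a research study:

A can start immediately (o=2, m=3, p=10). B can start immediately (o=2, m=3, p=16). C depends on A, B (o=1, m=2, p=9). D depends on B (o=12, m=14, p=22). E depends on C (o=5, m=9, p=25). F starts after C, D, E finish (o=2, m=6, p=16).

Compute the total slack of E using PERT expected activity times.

1 days

te_A = (2 + 4·3 + 10)/6 = 24/6 = 4
te_B = (2 + 4·3 + 16)/6 = 30/6 = 5
te_C = (1 + 4·2 + 9)/6 = 18/6 = 3
te_D = (12 + 4·14 + 22)/6 = 90/6 = 15
te_E = (5 + 4·9 + 25)/6 = 66/6 = 11
te_F = (2 + 4·6 + 16)/6 = 42/6 = 7

Forward pass:
ES_A = 0; EF_A = 4
ES_B = 0; EF_B = 5
ES_C = max(EF_A=4, EF_B=5) = 5; EF_C = 5+3 = 8
ES_D = 5; EF_D = 5+15 = 20
ES_E = 8; EF_E = 8+11 = 19
ES_F = max(EF_C=8, EF_D=20, EF_E=19) = 20; EF_F = 20+7 = 27
Expected project duration μ = 27 days. Critical path: B → D → F.

Backward pass:
LF_F = 27; LS_F = 27−7 = 20
LF_E = LS_F = 20; LS_E = 20−11 = 9
LF_D = LS_F = 20; LS_D = 20−15 = 5
LF_C = min(LS_E=9, LS_F=20) = 9; LS_C = 9−3 = 6
LF_B = min(LS_C=6, LS_D=5) = 5; LS_B = 5−5 = 0
LF_A = LS_C = 6; LS_A = 6−4 = 2
Slack_E = LS_E − ES_E = 9 − 8 = 1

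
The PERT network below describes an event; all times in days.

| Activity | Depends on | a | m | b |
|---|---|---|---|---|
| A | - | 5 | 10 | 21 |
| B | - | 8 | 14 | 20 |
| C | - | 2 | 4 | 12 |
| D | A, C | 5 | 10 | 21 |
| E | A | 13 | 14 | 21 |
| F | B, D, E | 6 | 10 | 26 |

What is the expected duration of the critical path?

te_A = (5 + 4·10 + 21)/6 = 66/6 = 11
te_B = (8 + 4·14 + 20)/6 = 84/6 = 14
te_C = (2 + 4·4 + 12)/6 = 30/6 = 5
te_D = (5 + 4·10 + 21)/6 = 66/6 = 11
te_E = (13 + 4·14 + 21)/6 = 90/6 = 15
te_F = (6 + 4·10 + 26)/6 = 72/6 = 12

Forward pass:
ES_A = 0; EF_A = 11
ES_B = 0; EF_B = 14
ES_C = 0; EF_C = 5
ES_D = max(EF_A=11, EF_C=5) = 11; EF_D = 11+11 = 22
ES_E = 11; EF_E = 11+15 = 26
ES_F = max(EF_B=14, EF_D=22, EF_E=26) = 26; EF_F = 26+12 = 38
Expected project duration μ = 38 days. Critical path: A → E → F.

38 days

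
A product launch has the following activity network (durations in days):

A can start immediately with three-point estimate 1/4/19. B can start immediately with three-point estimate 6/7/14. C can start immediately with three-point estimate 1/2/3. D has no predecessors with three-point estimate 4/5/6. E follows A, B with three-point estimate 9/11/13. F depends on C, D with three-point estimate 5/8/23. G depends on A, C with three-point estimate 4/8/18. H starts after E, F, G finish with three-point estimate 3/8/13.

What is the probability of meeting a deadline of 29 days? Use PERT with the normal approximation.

te_A = (1 + 4·4 + 19)/6 = 36/6 = 6; σ²_A = ((19−1)/6)² = 9.000
te_B = (6 + 4·7 + 14)/6 = 48/6 = 8; σ²_B = ((14−6)/6)² = 1.778
te_C = (1 + 4·2 + 3)/6 = 12/6 = 2; σ²_C = ((3−1)/6)² = 0.111
te_D = (4 + 4·5 + 6)/6 = 30/6 = 5; σ²_D = ((6−4)/6)² = 0.111
te_E = (9 + 4·11 + 13)/6 = 66/6 = 11; σ²_E = ((13−9)/6)² = 0.444
te_F = (5 + 4·8 + 23)/6 = 60/6 = 10; σ²_F = ((23−5)/6)² = 9.000
te_G = (4 + 4·8 + 18)/6 = 54/6 = 9; σ²_G = ((18−4)/6)² = 5.444
te_H = (3 + 4·8 + 13)/6 = 48/6 = 8; σ²_H = ((13−3)/6)² = 2.778

Forward pass:
ES_A = 0; EF_A = 6
ES_B = 0; EF_B = 8
ES_C = 0; EF_C = 2
ES_D = 0; EF_D = 5
ES_E = max(EF_A=6, EF_B=8) = 8; EF_E = 8+11 = 19
ES_F = max(EF_C=2, EF_D=5) = 5; EF_F = 5+10 = 15
ES_G = max(EF_A=6, EF_C=2) = 6; EF_G = 6+9 = 15
ES_H = max(EF_E=19, EF_F=15, EF_G=15) = 19; EF_H = 19+8 = 27
Expected project duration μ = 27 days. Critical path: B → E → H.

Variance along critical path = 1.778 + 0.444 + 2.778 = 5.000; σ = √5.000 = 2.236 days.
Z = (29 − 27) / 2.236 = 0.894
P(T ≤ 29) = Φ(0.894) ≈ 0.814

0.814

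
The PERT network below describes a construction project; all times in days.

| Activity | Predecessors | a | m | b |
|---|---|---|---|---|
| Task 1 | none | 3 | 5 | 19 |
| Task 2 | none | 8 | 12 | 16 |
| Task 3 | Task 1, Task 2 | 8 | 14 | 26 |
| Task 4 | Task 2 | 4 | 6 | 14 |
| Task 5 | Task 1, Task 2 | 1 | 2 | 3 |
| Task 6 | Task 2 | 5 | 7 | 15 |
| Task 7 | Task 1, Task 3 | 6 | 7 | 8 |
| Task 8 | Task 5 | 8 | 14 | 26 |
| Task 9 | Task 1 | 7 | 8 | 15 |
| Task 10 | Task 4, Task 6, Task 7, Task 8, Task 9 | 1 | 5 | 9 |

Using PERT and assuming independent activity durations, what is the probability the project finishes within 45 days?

te_Task 1 = (3 + 4·5 + 19)/6 = 42/6 = 7; σ²_Task 1 = ((19−3)/6)² = 7.111
te_Task 2 = (8 + 4·12 + 16)/6 = 72/6 = 12; σ²_Task 2 = ((16−8)/6)² = 1.778
te_Task 3 = (8 + 4·14 + 26)/6 = 90/6 = 15; σ²_Task 3 = ((26−8)/6)² = 9.000
te_Task 4 = (4 + 4·6 + 14)/6 = 42/6 = 7; σ²_Task 4 = ((14−4)/6)² = 2.778
te_Task 5 = (1 + 4·2 + 3)/6 = 12/6 = 2; σ²_Task 5 = ((3−1)/6)² = 0.111
te_Task 6 = (5 + 4·7 + 15)/6 = 48/6 = 8; σ²_Task 6 = ((15−5)/6)² = 2.778
te_Task 7 = (6 + 4·7 + 8)/6 = 42/6 = 7; σ²_Task 7 = ((8−6)/6)² = 0.111
te_Task 8 = (8 + 4·14 + 26)/6 = 90/6 = 15; σ²_Task 8 = ((26−8)/6)² = 9.000
te_Task 9 = (7 + 4·8 + 15)/6 = 54/6 = 9; σ²_Task 9 = ((15−7)/6)² = 1.778
te_Task 10 = (1 + 4·5 + 9)/6 = 30/6 = 5; σ²_Task 10 = ((9−1)/6)² = 1.778

Forward pass:
ES_Task 1 = 0; EF_Task 1 = 7
ES_Task 2 = 0; EF_Task 2 = 12
ES_Task 3 = max(EF_Task 1=7, EF_Task 2=12) = 12; EF_Task 3 = 12+15 = 27
ES_Task 4 = 12; EF_Task 4 = 12+7 = 19
ES_Task 5 = max(EF_Task 1=7, EF_Task 2=12) = 12; EF_Task 5 = 12+2 = 14
ES_Task 6 = 12; EF_Task 6 = 12+8 = 20
ES_Task 7 = max(EF_Task 1=7, EF_Task 3=27) = 27; EF_Task 7 = 27+7 = 34
ES_Task 8 = 14; EF_Task 8 = 14+15 = 29
ES_Task 9 = 7; EF_Task 9 = 7+9 = 16
ES_Task 10 = max(EF_Task 4=19, EF_Task 6=20, EF_Task 7=34, EF_Task 8=29, EF_Task 9=16) = 34; EF_Task 10 = 34+5 = 39
Expected project duration μ = 39 days. Critical path: Task 2 → Task 3 → Task 7 → Task 10.

Variance along critical path = 1.778 + 9.000 + 0.111 + 1.778 = 12.667; σ = √12.667 = 3.559 days.
Z = (45 − 39) / 3.559 = 1.686
P(T ≤ 45) = Φ(1.686) ≈ 0.954

0.954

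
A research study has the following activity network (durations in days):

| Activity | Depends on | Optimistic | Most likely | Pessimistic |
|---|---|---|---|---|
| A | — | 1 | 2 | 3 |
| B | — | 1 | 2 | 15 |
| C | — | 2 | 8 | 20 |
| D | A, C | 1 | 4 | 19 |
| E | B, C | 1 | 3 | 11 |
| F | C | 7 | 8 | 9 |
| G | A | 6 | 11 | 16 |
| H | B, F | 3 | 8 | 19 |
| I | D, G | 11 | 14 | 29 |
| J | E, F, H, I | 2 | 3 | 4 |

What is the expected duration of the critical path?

34 days

te_A = (1 + 4·2 + 3)/6 = 12/6 = 2
te_B = (1 + 4·2 + 15)/6 = 24/6 = 4
te_C = (2 + 4·8 + 20)/6 = 54/6 = 9
te_D = (1 + 4·4 + 19)/6 = 36/6 = 6
te_E = (1 + 4·3 + 11)/6 = 24/6 = 4
te_F = (7 + 4·8 + 9)/6 = 48/6 = 8
te_G = (6 + 4·11 + 16)/6 = 66/6 = 11
te_H = (3 + 4·8 + 19)/6 = 54/6 = 9
te_I = (11 + 4·14 + 29)/6 = 96/6 = 16
te_J = (2 + 4·3 + 4)/6 = 18/6 = 3

Forward pass:
ES_A = 0; EF_A = 2
ES_B = 0; EF_B = 4
ES_C = 0; EF_C = 9
ES_D = max(EF_A=2, EF_C=9) = 9; EF_D = 9+6 = 15
ES_E = max(EF_B=4, EF_C=9) = 9; EF_E = 9+4 = 13
ES_F = 9; EF_F = 9+8 = 17
ES_G = 2; EF_G = 2+11 = 13
ES_H = max(EF_B=4, EF_F=17) = 17; EF_H = 17+9 = 26
ES_I = max(EF_D=15, EF_G=13) = 15; EF_I = 15+16 = 31
ES_J = max(EF_E=13, EF_F=17, EF_H=26, EF_I=31) = 31; EF_J = 31+3 = 34
Expected project duration μ = 34 days. Critical path: C → D → I → J.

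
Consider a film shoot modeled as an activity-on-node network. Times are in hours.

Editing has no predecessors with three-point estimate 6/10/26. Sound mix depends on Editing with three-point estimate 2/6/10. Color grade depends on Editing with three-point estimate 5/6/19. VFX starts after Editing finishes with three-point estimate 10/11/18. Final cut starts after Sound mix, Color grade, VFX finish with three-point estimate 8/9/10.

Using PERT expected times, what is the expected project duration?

33 hours

te_Editing = (6 + 4·10 + 26)/6 = 72/6 = 12
te_Sound mix = (2 + 4·6 + 10)/6 = 36/6 = 6
te_Color grade = (5 + 4·6 + 19)/6 = 48/6 = 8
te_VFX = (10 + 4·11 + 18)/6 = 72/6 = 12
te_Final cut = (8 + 4·9 + 10)/6 = 54/6 = 9

Forward pass:
ES_Editing = 0; EF_Editing = 12
ES_Sound mix = 12; EF_Sound mix = 12+6 = 18
ES_Color grade = 12; EF_Color grade = 12+8 = 20
ES_VFX = 12; EF_VFX = 12+12 = 24
ES_Final cut = max(EF_Sound mix=18, EF_Color grade=20, EF_VFX=24) = 24; EF_Final cut = 24+9 = 33
Expected project duration μ = 33 hours. Critical path: Editing → VFX → Final cut.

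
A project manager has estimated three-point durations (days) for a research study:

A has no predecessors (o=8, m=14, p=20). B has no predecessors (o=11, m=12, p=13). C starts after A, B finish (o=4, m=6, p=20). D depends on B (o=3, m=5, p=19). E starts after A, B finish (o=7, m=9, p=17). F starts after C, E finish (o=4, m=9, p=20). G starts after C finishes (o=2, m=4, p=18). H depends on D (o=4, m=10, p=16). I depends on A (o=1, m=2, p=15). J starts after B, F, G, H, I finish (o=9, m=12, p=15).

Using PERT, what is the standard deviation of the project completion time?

3.86 days

te_A = (8 + 4·14 + 20)/6 = 84/6 = 14; σ²_A = ((20−8)/6)² = 4.000
te_B = (11 + 4·12 + 13)/6 = 72/6 = 12; σ²_B = ((13−11)/6)² = 0.111
te_C = (4 + 4·6 + 20)/6 = 48/6 = 8; σ²_C = ((20−4)/6)² = 7.111
te_D = (3 + 4·5 + 19)/6 = 42/6 = 7; σ²_D = ((19−3)/6)² = 7.111
te_E = (7 + 4·9 + 17)/6 = 60/6 = 10; σ²_E = ((17−7)/6)² = 2.778
te_F = (4 + 4·9 + 20)/6 = 60/6 = 10; σ²_F = ((20−4)/6)² = 7.111
te_G = (2 + 4·4 + 18)/6 = 36/6 = 6; σ²_G = ((18−2)/6)² = 7.111
te_H = (4 + 4·10 + 16)/6 = 60/6 = 10; σ²_H = ((16−4)/6)² = 4.000
te_I = (1 + 4·2 + 15)/6 = 24/6 = 4; σ²_I = ((15−1)/6)² = 5.444
te_J = (9 + 4·12 + 15)/6 = 72/6 = 12; σ²_J = ((15−9)/6)² = 1.000

Forward pass:
ES_A = 0; EF_A = 14
ES_B = 0; EF_B = 12
ES_C = max(EF_A=14, EF_B=12) = 14; EF_C = 14+8 = 22
ES_D = 12; EF_D = 12+7 = 19
ES_E = max(EF_A=14, EF_B=12) = 14; EF_E = 14+10 = 24
ES_F = max(EF_C=22, EF_E=24) = 24; EF_F = 24+10 = 34
ES_G = 22; EF_G = 22+6 = 28
ES_H = 19; EF_H = 19+10 = 29
ES_I = 14; EF_I = 14+4 = 18
ES_J = max(EF_B=12, EF_F=34, EF_G=28, EF_H=29, EF_I=18) = 34; EF_J = 34+12 = 46
Expected project duration μ = 46 days. Critical path: A → E → F → J.

Variance along critical path = 4.000 + 2.778 + 7.111 + 1.000 = 14.889
σ = √14.889 = 3.859 days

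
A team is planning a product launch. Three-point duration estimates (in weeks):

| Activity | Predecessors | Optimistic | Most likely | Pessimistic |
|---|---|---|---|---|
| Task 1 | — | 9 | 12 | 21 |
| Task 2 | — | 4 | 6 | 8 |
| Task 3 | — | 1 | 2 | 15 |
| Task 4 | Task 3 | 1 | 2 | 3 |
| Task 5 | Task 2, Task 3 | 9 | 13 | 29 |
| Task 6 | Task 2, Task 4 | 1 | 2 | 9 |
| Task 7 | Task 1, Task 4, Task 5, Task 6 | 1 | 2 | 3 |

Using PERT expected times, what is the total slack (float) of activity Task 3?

2 weeks

te_Task 1 = (9 + 4·12 + 21)/6 = 78/6 = 13
te_Task 2 = (4 + 4·6 + 8)/6 = 36/6 = 6
te_Task 3 = (1 + 4·2 + 15)/6 = 24/6 = 4
te_Task 4 = (1 + 4·2 + 3)/6 = 12/6 = 2
te_Task 5 = (9 + 4·13 + 29)/6 = 90/6 = 15
te_Task 6 = (1 + 4·2 + 9)/6 = 18/6 = 3
te_Task 7 = (1 + 4·2 + 3)/6 = 12/6 = 2

Forward pass:
ES_Task 1 = 0; EF_Task 1 = 13
ES_Task 2 = 0; EF_Task 2 = 6
ES_Task 3 = 0; EF_Task 3 = 4
ES_Task 4 = 4; EF_Task 4 = 4+2 = 6
ES_Task 5 = max(EF_Task 2=6, EF_Task 3=4) = 6; EF_Task 5 = 6+15 = 21
ES_Task 6 = max(EF_Task 2=6, EF_Task 4=6) = 6; EF_Task 6 = 6+3 = 9
ES_Task 7 = max(EF_Task 1=13, EF_Task 4=6, EF_Task 5=21, EF_Task 6=9) = 21; EF_Task 7 = 21+2 = 23
Expected project duration μ = 23 weeks. Critical path: Task 2 → Task 5 → Task 7.

Backward pass:
LF_Task 7 = 23; LS_Task 7 = 23−2 = 21
LF_Task 6 = LS_Task 7 = 21; LS_Task 6 = 21−3 = 18
LF_Task 5 = LS_Task 7 = 21; LS_Task 5 = 21−15 = 6
LF_Task 4 = min(LS_Task 6=18, LS_Task 7=21) = 18; LS_Task 4 = 18−2 = 16
LF_Task 3 = min(LS_Task 4=16, LS_Task 5=6) = 6; LS_Task 3 = 6−4 = 2
LF_Task 2 = min(LS_Task 5=6, LS_Task 6=18) = 6; LS_Task 2 = 6−6 = 0
LF_Task 1 = LS_Task 7 = 21; LS_Task 1 = 21−13 = 8
Slack_Task 3 = LS_Task 3 − ES_Task 3 = 2 − 0 = 2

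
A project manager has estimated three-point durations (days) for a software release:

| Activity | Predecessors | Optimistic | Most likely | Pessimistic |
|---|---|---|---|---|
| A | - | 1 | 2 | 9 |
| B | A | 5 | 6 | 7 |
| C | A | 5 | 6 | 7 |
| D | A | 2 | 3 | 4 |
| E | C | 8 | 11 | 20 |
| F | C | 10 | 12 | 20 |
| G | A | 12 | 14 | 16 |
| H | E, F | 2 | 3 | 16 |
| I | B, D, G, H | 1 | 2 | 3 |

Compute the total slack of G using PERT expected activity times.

te_A = (1 + 4·2 + 9)/6 = 18/6 = 3
te_B = (5 + 4·6 + 7)/6 = 36/6 = 6
te_C = (5 + 4·6 + 7)/6 = 36/6 = 6
te_D = (2 + 4·3 + 4)/6 = 18/6 = 3
te_E = (8 + 4·11 + 20)/6 = 72/6 = 12
te_F = (10 + 4·12 + 20)/6 = 78/6 = 13
te_G = (12 + 4·14 + 16)/6 = 84/6 = 14
te_H = (2 + 4·3 + 16)/6 = 30/6 = 5
te_I = (1 + 4·2 + 3)/6 = 12/6 = 2

Forward pass:
ES_A = 0; EF_A = 3
ES_B = 3; EF_B = 3+6 = 9
ES_C = 3; EF_C = 3+6 = 9
ES_D = 3; EF_D = 3+3 = 6
ES_E = 9; EF_E = 9+12 = 21
ES_F = 9; EF_F = 9+13 = 22
ES_G = 3; EF_G = 3+14 = 17
ES_H = max(EF_E=21, EF_F=22) = 22; EF_H = 22+5 = 27
ES_I = max(EF_B=9, EF_D=6, EF_G=17, EF_H=27) = 27; EF_I = 27+2 = 29
Expected project duration μ = 29 days. Critical path: A → C → F → H → I.

Backward pass:
LF_I = 29; LS_I = 29−2 = 27
LF_H = LS_I = 27; LS_H = 27−5 = 22
LF_G = LS_I = 27; LS_G = 27−14 = 13
LF_F = LS_H = 22; LS_F = 22−13 = 9
LF_E = LS_H = 22; LS_E = 22−12 = 10
LF_D = LS_I = 27; LS_D = 27−3 = 24
LF_C = min(LS_E=10, LS_F=9) = 9; LS_C = 9−6 = 3
LF_B = LS_I = 27; LS_B = 27−6 = 21
LF_A = min(LS_B=21, LS_C=3, LS_D=24, LS_G=13) = 3; LS_A = 3−3 = 0
Slack_G = LS_G − ES_G = 13 − 3 = 10

10 days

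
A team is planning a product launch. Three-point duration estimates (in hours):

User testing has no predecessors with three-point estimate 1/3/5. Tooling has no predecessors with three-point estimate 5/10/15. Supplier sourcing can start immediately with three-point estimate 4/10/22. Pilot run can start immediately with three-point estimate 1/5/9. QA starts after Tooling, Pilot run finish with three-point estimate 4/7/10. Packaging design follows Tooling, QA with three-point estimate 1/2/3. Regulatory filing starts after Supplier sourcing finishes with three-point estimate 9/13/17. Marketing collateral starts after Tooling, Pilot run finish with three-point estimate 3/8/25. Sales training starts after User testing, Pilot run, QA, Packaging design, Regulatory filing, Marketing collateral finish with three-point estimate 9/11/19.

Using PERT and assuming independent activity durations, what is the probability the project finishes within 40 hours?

te_User testing = (1 + 4·3 + 5)/6 = 18/6 = 3; σ²_User testing = ((5−1)/6)² = 0.444
te_Tooling = (5 + 4·10 + 15)/6 = 60/6 = 10; σ²_Tooling = ((15−5)/6)² = 2.778
te_Supplier sourcing = (4 + 4·10 + 22)/6 = 66/6 = 11; σ²_Supplier sourcing = ((22−4)/6)² = 9.000
te_Pilot run = (1 + 4·5 + 9)/6 = 30/6 = 5; σ²_Pilot run = ((9−1)/6)² = 1.778
te_QA = (4 + 4·7 + 10)/6 = 42/6 = 7; σ²_QA = ((10−4)/6)² = 1.000
te_Packaging design = (1 + 4·2 + 3)/6 = 12/6 = 2; σ²_Packaging design = ((3−1)/6)² = 0.111
te_Regulatory filing = (9 + 4·13 + 17)/6 = 78/6 = 13; σ²_Regulatory filing = ((17−9)/6)² = 1.778
te_Marketing collateral = (3 + 4·8 + 25)/6 = 60/6 = 10; σ²_Marketing collateral = ((25−3)/6)² = 13.444
te_Sales training = (9 + 4·11 + 19)/6 = 72/6 = 12; σ²_Sales training = ((19−9)/6)² = 2.778

Forward pass:
ES_User testing = 0; EF_User testing = 3
ES_Tooling = 0; EF_Tooling = 10
ES_Supplier sourcing = 0; EF_Supplier sourcing = 11
ES_Pilot run = 0; EF_Pilot run = 5
ES_QA = max(EF_Tooling=10, EF_Pilot run=5) = 10; EF_QA = 10+7 = 17
ES_Packaging design = max(EF_Tooling=10, EF_QA=17) = 17; EF_Packaging design = 17+2 = 19
ES_Regulatory filing = 11; EF_Regulatory filing = 11+13 = 24
ES_Marketing collateral = max(EF_Tooling=10, EF_Pilot run=5) = 10; EF_Marketing collateral = 10+10 = 20
ES_Sales training = max(EF_User testing=3, EF_Pilot run=5, EF_QA=17, EF_Packaging design=19, EF_Regulatory filing=24, EF_Marketing collateral=20) = 24; EF_Sales training = 24+12 = 36
Expected project duration μ = 36 hours. Critical path: Supplier sourcing → Regulatory filing → Sales training.

Variance along critical path = 9.000 + 1.778 + 2.778 = 13.556; σ = √13.556 = 3.682 hours.
Z = (40 − 36) / 3.682 = 1.086
P(T ≤ 40) = Φ(1.086) ≈ 0.861

0.861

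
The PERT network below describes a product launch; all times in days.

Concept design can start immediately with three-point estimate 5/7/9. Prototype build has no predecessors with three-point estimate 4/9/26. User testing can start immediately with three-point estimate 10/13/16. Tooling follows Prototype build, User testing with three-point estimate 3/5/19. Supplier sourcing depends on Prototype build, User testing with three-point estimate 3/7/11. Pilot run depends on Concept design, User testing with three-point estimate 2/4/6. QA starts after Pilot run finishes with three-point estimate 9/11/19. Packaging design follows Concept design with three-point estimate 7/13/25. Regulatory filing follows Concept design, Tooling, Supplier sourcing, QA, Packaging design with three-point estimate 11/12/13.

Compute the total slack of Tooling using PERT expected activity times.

te_Concept design = (5 + 4·7 + 9)/6 = 42/6 = 7
te_Prototype build = (4 + 4·9 + 26)/6 = 66/6 = 11
te_User testing = (10 + 4·13 + 16)/6 = 78/6 = 13
te_Tooling = (3 + 4·5 + 19)/6 = 42/6 = 7
te_Supplier sourcing = (3 + 4·7 + 11)/6 = 42/6 = 7
te_Pilot run = (2 + 4·4 + 6)/6 = 24/6 = 4
te_QA = (9 + 4·11 + 19)/6 = 72/6 = 12
te_Packaging design = (7 + 4·13 + 25)/6 = 84/6 = 14
te_Regulatory filing = (11 + 4·12 + 13)/6 = 72/6 = 12

Forward pass:
ES_Concept design = 0; EF_Concept design = 7
ES_Prototype build = 0; EF_Prototype build = 11
ES_User testing = 0; EF_User testing = 13
ES_Tooling = max(EF_Prototype build=11, EF_User testing=13) = 13; EF_Tooling = 13+7 = 20
ES_Supplier sourcing = max(EF_Prototype build=11, EF_User testing=13) = 13; EF_Supplier sourcing = 13+7 = 20
ES_Pilot run = max(EF_Concept design=7, EF_User testing=13) = 13; EF_Pilot run = 13+4 = 17
ES_QA = 17; EF_QA = 17+12 = 29
ES_Packaging design = 7; EF_Packaging design = 7+14 = 21
ES_Regulatory filing = max(EF_Concept design=7, EF_Tooling=20, EF_Supplier sourcing=20, EF_QA=29, EF_Packaging design=21) = 29; EF_Regulatory filing = 29+12 = 41
Expected project duration μ = 41 days. Critical path: User testing → Pilot run → QA → Regulatory filing.

Backward pass:
LF_Regulatory filing = 41; LS_Regulatory filing = 41−12 = 29
LF_Packaging design = LS_Regulatory filing = 29; LS_Packaging design = 29−14 = 15
LF_QA = LS_Regulatory filing = 29; LS_QA = 29−12 = 17
LF_Pilot run = LS_QA = 17; LS_Pilot run = 17−4 = 13
LF_Supplier sourcing = LS_Regulatory filing = 29; LS_Supplier sourcing = 29−7 = 22
LF_Tooling = LS_Regulatory filing = 29; LS_Tooling = 29−7 = 22
LF_User testing = min(LS_Tooling=22, LS_Supplier sourcing=22, LS_Pilot run=13) = 13; LS_User testing = 13−13 = 0
LF_Prototype build = min(LS_Tooling=22, LS_Supplier sourcing=22) = 22; LS_Prototype build = 22−11 = 11
LF_Concept design = min(LS_Pilot run=13, LS_Packaging design=15, LS_Regulatory filing=29) = 13; LS_Concept design = 13−7 = 6
Slack_Tooling = LS_Tooling − ES_Tooling = 22 − 13 = 9

9 days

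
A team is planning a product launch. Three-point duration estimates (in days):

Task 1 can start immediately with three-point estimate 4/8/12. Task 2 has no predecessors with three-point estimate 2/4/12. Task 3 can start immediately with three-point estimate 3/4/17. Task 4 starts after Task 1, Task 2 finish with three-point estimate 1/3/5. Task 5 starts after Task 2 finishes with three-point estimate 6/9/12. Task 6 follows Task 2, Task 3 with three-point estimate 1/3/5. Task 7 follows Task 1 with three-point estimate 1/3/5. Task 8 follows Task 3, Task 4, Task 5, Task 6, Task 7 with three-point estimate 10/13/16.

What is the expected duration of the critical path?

te_Task 1 = (4 + 4·8 + 12)/6 = 48/6 = 8
te_Task 2 = (2 + 4·4 + 12)/6 = 30/6 = 5
te_Task 3 = (3 + 4·4 + 17)/6 = 36/6 = 6
te_Task 4 = (1 + 4·3 + 5)/6 = 18/6 = 3
te_Task 5 = (6 + 4·9 + 12)/6 = 54/6 = 9
te_Task 6 = (1 + 4·3 + 5)/6 = 18/6 = 3
te_Task 7 = (1 + 4·3 + 5)/6 = 18/6 = 3
te_Task 8 = (10 + 4·13 + 16)/6 = 78/6 = 13

Forward pass:
ES_Task 1 = 0; EF_Task 1 = 8
ES_Task 2 = 0; EF_Task 2 = 5
ES_Task 3 = 0; EF_Task 3 = 6
ES_Task 4 = max(EF_Task 1=8, EF_Task 2=5) = 8; EF_Task 4 = 8+3 = 11
ES_Task 5 = 5; EF_Task 5 = 5+9 = 14
ES_Task 6 = max(EF_Task 2=5, EF_Task 3=6) = 6; EF_Task 6 = 6+3 = 9
ES_Task 7 = 8; EF_Task 7 = 8+3 = 11
ES_Task 8 = max(EF_Task 3=6, EF_Task 4=11, EF_Task 5=14, EF_Task 6=9, EF_Task 7=11) = 14; EF_Task 8 = 14+13 = 27
Expected project duration μ = 27 days. Critical path: Task 2 → Task 5 → Task 8.

27 days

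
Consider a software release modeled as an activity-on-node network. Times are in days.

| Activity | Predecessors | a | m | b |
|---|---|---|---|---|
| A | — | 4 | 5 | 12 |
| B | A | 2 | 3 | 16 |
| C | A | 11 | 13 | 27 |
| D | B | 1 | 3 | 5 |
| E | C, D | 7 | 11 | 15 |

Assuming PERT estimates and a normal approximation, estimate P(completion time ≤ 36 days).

te_A = (4 + 4·5 + 12)/6 = 36/6 = 6; σ²_A = ((12−4)/6)² = 1.778
te_B = (2 + 4·3 + 16)/6 = 30/6 = 5; σ²_B = ((16−2)/6)² = 5.444
te_C = (11 + 4·13 + 27)/6 = 90/6 = 15; σ²_C = ((27−11)/6)² = 7.111
te_D = (1 + 4·3 + 5)/6 = 18/6 = 3; σ²_D = ((5−1)/6)² = 0.444
te_E = (7 + 4·11 + 15)/6 = 66/6 = 11; σ²_E = ((15−7)/6)² = 1.778

Forward pass:
ES_A = 0; EF_A = 6
ES_B = 6; EF_B = 6+5 = 11
ES_C = 6; EF_C = 6+15 = 21
ES_D = 11; EF_D = 11+3 = 14
ES_E = max(EF_C=21, EF_D=14) = 21; EF_E = 21+11 = 32
Expected project duration μ = 32 days. Critical path: A → C → E.

Variance along critical path = 1.778 + 7.111 + 1.778 = 10.667; σ = √10.667 = 3.266 days.
Z = (36 − 32) / 3.266 = 1.225
P(T ≤ 36) = Φ(1.225) ≈ 0.890

0.890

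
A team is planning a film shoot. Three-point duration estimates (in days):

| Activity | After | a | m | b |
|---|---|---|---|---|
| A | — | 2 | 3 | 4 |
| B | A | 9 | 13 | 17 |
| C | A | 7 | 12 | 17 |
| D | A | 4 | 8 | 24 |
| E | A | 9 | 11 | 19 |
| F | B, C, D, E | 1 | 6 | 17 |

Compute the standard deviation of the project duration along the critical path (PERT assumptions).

3.00 days

te_A = (2 + 4·3 + 4)/6 = 18/6 = 3; σ²_A = ((4−2)/6)² = 0.111
te_B = (9 + 4·13 + 17)/6 = 78/6 = 13; σ²_B = ((17−9)/6)² = 1.778
te_C = (7 + 4·12 + 17)/6 = 72/6 = 12; σ²_C = ((17−7)/6)² = 2.778
te_D = (4 + 4·8 + 24)/6 = 60/6 = 10; σ²_D = ((24−4)/6)² = 11.111
te_E = (9 + 4·11 + 19)/6 = 72/6 = 12; σ²_E = ((19−9)/6)² = 2.778
te_F = (1 + 4·6 + 17)/6 = 42/6 = 7; σ²_F = ((17−1)/6)² = 7.111

Forward pass:
ES_A = 0; EF_A = 3
ES_B = 3; EF_B = 3+13 = 16
ES_C = 3; EF_C = 3+12 = 15
ES_D = 3; EF_D = 3+10 = 13
ES_E = 3; EF_E = 3+12 = 15
ES_F = max(EF_B=16, EF_C=15, EF_D=13, EF_E=15) = 16; EF_F = 16+7 = 23
Expected project duration μ = 23 days. Critical path: A → B → F.

Variance along critical path = 0.111 + 1.778 + 7.111 = 9.000
σ = √9.000 = 3.000 days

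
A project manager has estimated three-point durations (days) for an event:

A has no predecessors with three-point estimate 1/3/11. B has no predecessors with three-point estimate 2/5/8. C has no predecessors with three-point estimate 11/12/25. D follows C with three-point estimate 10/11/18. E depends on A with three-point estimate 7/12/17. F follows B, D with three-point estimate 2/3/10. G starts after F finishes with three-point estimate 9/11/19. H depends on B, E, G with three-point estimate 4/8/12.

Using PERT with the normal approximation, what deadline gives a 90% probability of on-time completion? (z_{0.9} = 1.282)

te_A = (1 + 4·3 + 11)/6 = 24/6 = 4; σ²_A = ((11−1)/6)² = 2.778
te_B = (2 + 4·5 + 8)/6 = 30/6 = 5; σ²_B = ((8−2)/6)² = 1.000
te_C = (11 + 4·12 + 25)/6 = 84/6 = 14; σ²_C = ((25−11)/6)² = 5.444
te_D = (10 + 4·11 + 18)/6 = 72/6 = 12; σ²_D = ((18−10)/6)² = 1.778
te_E = (7 + 4·12 + 17)/6 = 72/6 = 12; σ²_E = ((17−7)/6)² = 2.778
te_F = (2 + 4·3 + 10)/6 = 24/6 = 4; σ²_F = ((10−2)/6)² = 1.778
te_G = (9 + 4·11 + 19)/6 = 72/6 = 12; σ²_G = ((19−9)/6)² = 2.778
te_H = (4 + 4·8 + 12)/6 = 48/6 = 8; σ²_H = ((12−4)/6)² = 1.778

Forward pass:
ES_A = 0; EF_A = 4
ES_B = 0; EF_B = 5
ES_C = 0; EF_C = 14
ES_D = 14; EF_D = 14+12 = 26
ES_E = 4; EF_E = 4+12 = 16
ES_F = max(EF_B=5, EF_D=26) = 26; EF_F = 26+4 = 30
ES_G = 30; EF_G = 30+12 = 42
ES_H = max(EF_B=5, EF_E=16, EF_G=42) = 42; EF_H = 42+8 = 50
Expected project duration μ = 50 days. Critical path: C → D → F → G → H.

Variance along critical path = 5.444 + 1.778 + 1.778 + 2.778 + 1.778 = 13.556; σ = 3.682 days.
D = μ + z·σ = 50 + 1.282·3.682 = 54.7 days

54.7 days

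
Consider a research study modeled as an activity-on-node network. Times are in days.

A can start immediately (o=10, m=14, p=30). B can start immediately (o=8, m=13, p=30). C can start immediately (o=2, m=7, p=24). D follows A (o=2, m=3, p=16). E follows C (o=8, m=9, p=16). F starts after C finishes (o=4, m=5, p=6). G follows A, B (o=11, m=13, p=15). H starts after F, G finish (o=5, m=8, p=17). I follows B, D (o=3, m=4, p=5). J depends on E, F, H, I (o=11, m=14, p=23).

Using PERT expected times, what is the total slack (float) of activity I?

te_A = (10 + 4·14 + 30)/6 = 96/6 = 16
te_B = (8 + 4·13 + 30)/6 = 90/6 = 15
te_C = (2 + 4·7 + 24)/6 = 54/6 = 9
te_D = (2 + 4·3 + 16)/6 = 30/6 = 5
te_E = (8 + 4·9 + 16)/6 = 60/6 = 10
te_F = (4 + 4·5 + 6)/6 = 30/6 = 5
te_G = (11 + 4·13 + 15)/6 = 78/6 = 13
te_H = (5 + 4·8 + 17)/6 = 54/6 = 9
te_I = (3 + 4·4 + 5)/6 = 24/6 = 4
te_J = (11 + 4·14 + 23)/6 = 90/6 = 15

Forward pass:
ES_A = 0; EF_A = 16
ES_B = 0; EF_B = 15
ES_C = 0; EF_C = 9
ES_D = 16; EF_D = 16+5 = 21
ES_E = 9; EF_E = 9+10 = 19
ES_F = 9; EF_F = 9+5 = 14
ES_G = max(EF_A=16, EF_B=15) = 16; EF_G = 16+13 = 29
ES_H = max(EF_F=14, EF_G=29) = 29; EF_H = 29+9 = 38
ES_I = max(EF_B=15, EF_D=21) = 21; EF_I = 21+4 = 25
ES_J = max(EF_E=19, EF_F=14, EF_H=38, EF_I=25) = 38; EF_J = 38+15 = 53
Expected project duration μ = 53 days. Critical path: A → G → H → J.

Backward pass:
LF_J = 53; LS_J = 53−15 = 38
LF_I = LS_J = 38; LS_I = 38−4 = 34
LF_H = LS_J = 38; LS_H = 38−9 = 29
LF_G = LS_H = 29; LS_G = 29−13 = 16
LF_F = min(LS_H=29, LS_J=38) = 29; LS_F = 29−5 = 24
LF_E = LS_J = 38; LS_E = 38−10 = 28
LF_D = LS_I = 34; LS_D = 34−5 = 29
LF_C = min(LS_E=28, LS_F=24) = 24; LS_C = 24−9 = 15
LF_B = min(LS_G=16, LS_I=34) = 16; LS_B = 16−15 = 1
LF_A = min(LS_D=29, LS_G=16) = 16; LS_A = 16−16 = 0
Slack_I = LS_I − ES_I = 34 − 21 = 13

13 days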